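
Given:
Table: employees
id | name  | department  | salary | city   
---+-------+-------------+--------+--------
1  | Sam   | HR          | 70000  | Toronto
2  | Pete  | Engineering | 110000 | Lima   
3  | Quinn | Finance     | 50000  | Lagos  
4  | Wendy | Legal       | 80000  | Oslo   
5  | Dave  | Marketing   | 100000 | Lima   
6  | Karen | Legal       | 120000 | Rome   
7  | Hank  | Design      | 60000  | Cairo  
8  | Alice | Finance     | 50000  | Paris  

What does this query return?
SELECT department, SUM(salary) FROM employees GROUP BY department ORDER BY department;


Summing salary within each department:
  Design: 60000 = 60000
  Engineering: 110000 = 110000
  Finance: 50000 + 50000 = 100000
  HR: 70000 = 70000
  Legal: 80000 + 120000 = 200000
  Marketing: 100000 = 100000


6 groups:
Design, 60000
Engineering, 110000
Finance, 100000
HR, 70000
Legal, 200000
Marketing, 100000


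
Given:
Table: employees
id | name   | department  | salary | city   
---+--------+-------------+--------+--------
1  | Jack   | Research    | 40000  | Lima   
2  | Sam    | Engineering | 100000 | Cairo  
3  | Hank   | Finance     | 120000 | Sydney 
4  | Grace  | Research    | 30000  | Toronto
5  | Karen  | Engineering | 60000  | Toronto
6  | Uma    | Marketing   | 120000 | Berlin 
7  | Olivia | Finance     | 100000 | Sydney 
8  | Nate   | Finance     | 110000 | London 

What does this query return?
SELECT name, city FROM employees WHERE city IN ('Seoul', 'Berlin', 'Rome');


Filtering: city IN ('Seoul', 'Berlin', 'Rome')
Matching: 1 rows

1 rows:
Uma, Berlin


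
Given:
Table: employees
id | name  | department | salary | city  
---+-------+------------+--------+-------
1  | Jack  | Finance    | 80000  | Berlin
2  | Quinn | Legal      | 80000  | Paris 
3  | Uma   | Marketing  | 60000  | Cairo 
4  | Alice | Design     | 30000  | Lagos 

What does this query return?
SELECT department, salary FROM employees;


Projecting columns: department, salary

4 rows:
Finance, 80000
Legal, 80000
Marketing, 60000
Design, 30000


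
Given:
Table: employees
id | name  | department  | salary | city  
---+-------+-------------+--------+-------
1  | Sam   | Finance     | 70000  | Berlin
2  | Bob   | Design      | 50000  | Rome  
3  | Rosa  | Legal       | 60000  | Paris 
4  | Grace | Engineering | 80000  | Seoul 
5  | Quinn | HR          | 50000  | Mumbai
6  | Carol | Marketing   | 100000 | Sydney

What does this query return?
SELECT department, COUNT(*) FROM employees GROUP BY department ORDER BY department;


Assigning each row to its department group:
  Sam -> Finance
  Bob -> Design
  Rosa -> Legal
  Grace -> Engineering
  Quinn -> HR
  Carol -> Marketing


6 groups:
Design, 1
Engineering, 1
Finance, 1
HR, 1
Legal, 1
Marketing, 1


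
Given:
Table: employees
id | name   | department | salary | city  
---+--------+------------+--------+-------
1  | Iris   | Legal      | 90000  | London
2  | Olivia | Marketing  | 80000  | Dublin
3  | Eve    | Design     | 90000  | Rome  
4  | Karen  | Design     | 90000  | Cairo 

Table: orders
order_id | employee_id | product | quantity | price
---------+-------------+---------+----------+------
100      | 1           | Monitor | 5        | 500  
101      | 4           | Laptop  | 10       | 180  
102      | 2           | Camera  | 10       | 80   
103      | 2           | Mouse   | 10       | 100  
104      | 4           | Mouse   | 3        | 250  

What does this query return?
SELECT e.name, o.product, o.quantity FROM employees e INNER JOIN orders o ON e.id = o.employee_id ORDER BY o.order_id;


Joining employees.id = orders.employee_id:
  employee Iris (id=1) -> order Monitor
  employee Karen (id=4) -> order Laptop
  employee Olivia (id=2) -> order Camera
  employee Olivia (id=2) -> order Mouse
  employee Karen (id=4) -> order Mouse


5 rows:
Iris, Monitor, 5
Karen, Laptop, 10
Olivia, Camera, 10
Olivia, Mouse, 10
Karen, Mouse, 3


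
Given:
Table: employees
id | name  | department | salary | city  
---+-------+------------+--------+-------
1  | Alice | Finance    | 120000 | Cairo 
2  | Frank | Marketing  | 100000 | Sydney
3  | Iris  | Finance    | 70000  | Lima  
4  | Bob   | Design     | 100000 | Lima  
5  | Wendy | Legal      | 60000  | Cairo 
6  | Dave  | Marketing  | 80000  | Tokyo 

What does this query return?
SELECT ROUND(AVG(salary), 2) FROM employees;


SUM(salary) = 530000
COUNT = 6
ROUND(AVG, 2) = ROUND(530000 / 6, 2) = 88333.33

88333.33


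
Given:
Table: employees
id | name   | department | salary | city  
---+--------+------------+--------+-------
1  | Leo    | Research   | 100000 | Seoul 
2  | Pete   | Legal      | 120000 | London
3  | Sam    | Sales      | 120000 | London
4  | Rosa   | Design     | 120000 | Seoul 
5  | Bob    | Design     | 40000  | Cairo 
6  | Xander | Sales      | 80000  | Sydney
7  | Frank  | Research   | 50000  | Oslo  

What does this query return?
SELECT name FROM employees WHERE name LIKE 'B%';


LIKE 'B%' matches names starting with 'B'
Matching: 1

1 rows:
Bob


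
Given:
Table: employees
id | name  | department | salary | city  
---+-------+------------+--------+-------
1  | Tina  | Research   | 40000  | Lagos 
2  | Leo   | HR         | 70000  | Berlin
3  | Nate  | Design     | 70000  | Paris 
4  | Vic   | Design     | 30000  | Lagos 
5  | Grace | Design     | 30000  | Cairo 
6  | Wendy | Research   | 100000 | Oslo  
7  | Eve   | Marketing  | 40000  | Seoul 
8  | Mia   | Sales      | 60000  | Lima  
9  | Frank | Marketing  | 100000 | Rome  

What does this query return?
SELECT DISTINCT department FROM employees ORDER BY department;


All 'department' values (row order): Research, HR, Design, Design, Design, Research, Marketing, Sales, Marketing
Removing duplicates leaves 5 unique value(s).

5 values:
Design
HR
Marketing
Research
Sales


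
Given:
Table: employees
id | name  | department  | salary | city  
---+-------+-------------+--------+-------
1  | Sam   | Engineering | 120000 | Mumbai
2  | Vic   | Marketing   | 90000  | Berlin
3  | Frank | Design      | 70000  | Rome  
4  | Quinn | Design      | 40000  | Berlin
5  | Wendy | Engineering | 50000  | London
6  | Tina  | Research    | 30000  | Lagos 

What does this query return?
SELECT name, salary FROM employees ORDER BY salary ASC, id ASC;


Sorting by salary ASC, then id ASC for ties

6 rows:
Tina, 30000
Quinn, 40000
Wendy, 50000
Frank, 70000
Vic, 90000
Sam, 120000


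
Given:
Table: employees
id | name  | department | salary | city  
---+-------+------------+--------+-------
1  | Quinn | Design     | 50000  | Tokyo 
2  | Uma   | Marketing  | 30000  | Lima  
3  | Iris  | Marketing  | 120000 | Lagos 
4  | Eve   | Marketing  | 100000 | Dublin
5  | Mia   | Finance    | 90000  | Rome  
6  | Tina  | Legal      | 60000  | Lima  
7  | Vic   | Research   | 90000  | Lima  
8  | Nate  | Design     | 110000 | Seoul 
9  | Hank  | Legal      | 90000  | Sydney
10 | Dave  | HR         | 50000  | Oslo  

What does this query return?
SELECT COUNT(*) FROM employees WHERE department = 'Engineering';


Counting rows where department = 'Engineering'


0


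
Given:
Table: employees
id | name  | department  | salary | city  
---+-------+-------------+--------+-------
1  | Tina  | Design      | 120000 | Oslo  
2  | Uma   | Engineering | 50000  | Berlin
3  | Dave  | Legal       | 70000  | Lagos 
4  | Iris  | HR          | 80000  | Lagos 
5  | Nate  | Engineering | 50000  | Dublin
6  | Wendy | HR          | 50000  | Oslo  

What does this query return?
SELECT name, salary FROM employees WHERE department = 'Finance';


Filtering: department = 'Finance'
Matching rows: 0

Empty result set (0 rows)


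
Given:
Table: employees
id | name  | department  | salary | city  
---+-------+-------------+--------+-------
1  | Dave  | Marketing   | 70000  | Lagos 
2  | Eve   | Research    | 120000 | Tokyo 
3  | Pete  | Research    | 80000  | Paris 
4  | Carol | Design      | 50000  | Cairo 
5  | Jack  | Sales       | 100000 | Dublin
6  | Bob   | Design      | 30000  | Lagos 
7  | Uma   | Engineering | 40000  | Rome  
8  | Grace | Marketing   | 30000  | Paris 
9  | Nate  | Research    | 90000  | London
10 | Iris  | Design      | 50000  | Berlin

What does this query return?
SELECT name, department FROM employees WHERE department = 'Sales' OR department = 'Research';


Filtering: department = 'Sales' OR 'Research'
Matching: 4 rows

4 rows:
Eve, Research
Pete, Research
Jack, Sales
Nate, Research


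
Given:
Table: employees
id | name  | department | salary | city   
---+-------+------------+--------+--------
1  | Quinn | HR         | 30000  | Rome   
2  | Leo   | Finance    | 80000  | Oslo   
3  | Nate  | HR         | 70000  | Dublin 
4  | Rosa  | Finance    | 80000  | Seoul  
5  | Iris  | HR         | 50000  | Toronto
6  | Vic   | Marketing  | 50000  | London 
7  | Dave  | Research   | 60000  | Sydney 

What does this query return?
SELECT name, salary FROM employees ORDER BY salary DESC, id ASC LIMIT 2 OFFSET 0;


Sort by salary DESC (id ASC tiebreak), then skip 0 and take 2
Rows 1 through 2

2 rows:
Leo, 80000
Rosa, 80000


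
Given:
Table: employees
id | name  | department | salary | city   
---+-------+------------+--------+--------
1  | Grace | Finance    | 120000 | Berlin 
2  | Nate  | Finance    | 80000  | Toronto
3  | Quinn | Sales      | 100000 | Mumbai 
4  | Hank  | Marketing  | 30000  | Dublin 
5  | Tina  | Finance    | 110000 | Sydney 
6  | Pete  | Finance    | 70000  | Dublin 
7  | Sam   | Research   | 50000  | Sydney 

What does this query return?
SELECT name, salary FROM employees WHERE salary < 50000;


Filtering: salary < 50000
Matching: 1 rows

1 rows:
Hank, 30000


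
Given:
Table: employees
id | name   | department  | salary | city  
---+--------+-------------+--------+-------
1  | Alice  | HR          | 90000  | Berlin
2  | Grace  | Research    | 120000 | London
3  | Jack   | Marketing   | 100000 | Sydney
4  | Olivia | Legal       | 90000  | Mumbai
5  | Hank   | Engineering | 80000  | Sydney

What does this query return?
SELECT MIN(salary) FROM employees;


Salaries: 90000, 120000, 100000, 90000, 80000
MIN = 80000

80000


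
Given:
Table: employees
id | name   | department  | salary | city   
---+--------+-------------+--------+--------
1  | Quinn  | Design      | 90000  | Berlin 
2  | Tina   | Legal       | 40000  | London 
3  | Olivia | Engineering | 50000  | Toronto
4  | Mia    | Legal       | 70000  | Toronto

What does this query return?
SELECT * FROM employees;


SELECT * returns all 4 rows with all columns

4 rows:
1, Quinn, Design, 90000, Berlin
2, Tina, Legal, 40000, London
3, Olivia, Engineering, 50000, Toronto
4, Mia, Legal, 70000, Toronto


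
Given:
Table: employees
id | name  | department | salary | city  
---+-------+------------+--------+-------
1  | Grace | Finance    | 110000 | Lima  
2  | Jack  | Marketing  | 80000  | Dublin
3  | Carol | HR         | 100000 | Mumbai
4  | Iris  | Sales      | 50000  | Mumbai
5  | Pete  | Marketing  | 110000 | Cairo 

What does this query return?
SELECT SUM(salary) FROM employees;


SUM(salary) = 110000 + 80000 + 100000 + 50000 + 110000 = 450000

450000


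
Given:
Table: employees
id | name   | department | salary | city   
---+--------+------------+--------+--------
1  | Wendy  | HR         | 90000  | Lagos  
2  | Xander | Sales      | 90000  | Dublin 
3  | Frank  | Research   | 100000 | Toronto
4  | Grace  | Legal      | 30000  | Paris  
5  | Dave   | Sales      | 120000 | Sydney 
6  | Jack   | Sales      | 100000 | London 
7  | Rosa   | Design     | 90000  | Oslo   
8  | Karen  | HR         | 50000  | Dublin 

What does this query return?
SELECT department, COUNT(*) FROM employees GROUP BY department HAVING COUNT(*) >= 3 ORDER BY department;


Groups with count >= 3:
  Sales: 3 -> PASS
  Design: 1 -> filtered out
  HR: 2 -> filtered out
  Legal: 1 -> filtered out
  Research: 1 -> filtered out


1 groups:
Sales, 3


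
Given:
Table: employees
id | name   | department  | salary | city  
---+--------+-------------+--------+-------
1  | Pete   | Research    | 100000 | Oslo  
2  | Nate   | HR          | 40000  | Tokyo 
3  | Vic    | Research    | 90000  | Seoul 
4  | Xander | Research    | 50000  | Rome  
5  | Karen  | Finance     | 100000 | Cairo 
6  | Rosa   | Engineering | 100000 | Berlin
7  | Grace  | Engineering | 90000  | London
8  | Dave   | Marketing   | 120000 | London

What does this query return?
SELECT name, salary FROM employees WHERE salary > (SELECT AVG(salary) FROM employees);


Subquery: AVG(salary) = 86250.0
Filtering: salary > 86250.0
  Pete (100000) -> MATCH
  Vic (90000) -> MATCH
  Karen (100000) -> MATCH
  Rosa (100000) -> MATCH
  Grace (90000) -> MATCH
  Dave (120000) -> MATCH


6 rows:
Pete, 100000
Vic, 90000
Karen, 100000
Rosa, 100000
Grace, 90000
Dave, 120000


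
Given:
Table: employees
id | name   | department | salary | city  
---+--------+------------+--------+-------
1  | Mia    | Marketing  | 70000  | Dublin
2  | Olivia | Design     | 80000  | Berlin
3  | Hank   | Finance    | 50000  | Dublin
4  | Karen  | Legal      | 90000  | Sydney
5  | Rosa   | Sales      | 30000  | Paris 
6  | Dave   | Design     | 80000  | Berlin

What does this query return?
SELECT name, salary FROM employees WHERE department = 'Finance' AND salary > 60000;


Filtering: department = 'Finance' AND salary > 60000
Matching: 0 rows

Empty result set (0 rows)


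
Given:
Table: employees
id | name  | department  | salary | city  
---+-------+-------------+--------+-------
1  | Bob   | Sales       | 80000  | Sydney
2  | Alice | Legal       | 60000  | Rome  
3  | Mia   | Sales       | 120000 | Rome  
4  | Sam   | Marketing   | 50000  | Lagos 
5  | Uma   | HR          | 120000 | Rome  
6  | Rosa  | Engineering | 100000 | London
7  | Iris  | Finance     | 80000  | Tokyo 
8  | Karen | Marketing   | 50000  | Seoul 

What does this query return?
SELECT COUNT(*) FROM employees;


COUNT(*) counts all rows

8


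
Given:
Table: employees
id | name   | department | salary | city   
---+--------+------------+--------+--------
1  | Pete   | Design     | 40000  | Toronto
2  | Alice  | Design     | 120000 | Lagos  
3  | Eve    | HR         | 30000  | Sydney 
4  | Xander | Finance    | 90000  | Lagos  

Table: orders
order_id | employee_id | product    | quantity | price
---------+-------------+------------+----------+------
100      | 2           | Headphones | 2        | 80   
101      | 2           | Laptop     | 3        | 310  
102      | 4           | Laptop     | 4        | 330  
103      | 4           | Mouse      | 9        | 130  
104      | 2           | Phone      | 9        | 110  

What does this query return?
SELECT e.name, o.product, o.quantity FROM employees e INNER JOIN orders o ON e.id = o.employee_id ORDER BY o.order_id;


Joining employees.id = orders.employee_id:
  employee Alice (id=2) -> order Headphones
  employee Alice (id=2) -> order Laptop
  employee Xander (id=4) -> order Laptop
  employee Xander (id=4) -> order Mouse
  employee Alice (id=2) -> order Phone


5 rows:
Alice, Headphones, 2
Alice, Laptop, 3
Xander, Laptop, 4
Xander, Mouse, 9
Alice, Phone, 9


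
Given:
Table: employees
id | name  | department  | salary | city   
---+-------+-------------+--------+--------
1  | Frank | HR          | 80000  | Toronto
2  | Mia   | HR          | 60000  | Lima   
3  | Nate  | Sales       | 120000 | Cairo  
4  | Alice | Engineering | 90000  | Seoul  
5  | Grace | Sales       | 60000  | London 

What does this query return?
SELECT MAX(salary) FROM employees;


Salaries: 80000, 60000, 120000, 90000, 60000
MAX = 120000

120000


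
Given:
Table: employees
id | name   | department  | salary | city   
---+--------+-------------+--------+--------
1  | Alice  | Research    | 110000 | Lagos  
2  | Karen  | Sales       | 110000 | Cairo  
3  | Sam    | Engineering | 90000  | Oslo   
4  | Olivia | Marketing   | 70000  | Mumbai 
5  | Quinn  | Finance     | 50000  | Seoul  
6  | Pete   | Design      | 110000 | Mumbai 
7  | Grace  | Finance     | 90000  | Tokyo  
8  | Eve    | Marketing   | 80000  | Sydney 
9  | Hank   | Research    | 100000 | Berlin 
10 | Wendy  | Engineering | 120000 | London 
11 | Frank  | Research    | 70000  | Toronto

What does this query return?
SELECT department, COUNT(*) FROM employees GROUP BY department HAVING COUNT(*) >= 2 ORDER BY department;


Groups with count >= 2:
  Engineering: 2 -> PASS
  Finance: 2 -> PASS
  Marketing: 2 -> PASS
  Research: 3 -> PASS
  Design: 1 -> filtered out
  Sales: 1 -> filtered out


4 groups:
Engineering, 2
Finance, 2
Marketing, 2
Research, 3


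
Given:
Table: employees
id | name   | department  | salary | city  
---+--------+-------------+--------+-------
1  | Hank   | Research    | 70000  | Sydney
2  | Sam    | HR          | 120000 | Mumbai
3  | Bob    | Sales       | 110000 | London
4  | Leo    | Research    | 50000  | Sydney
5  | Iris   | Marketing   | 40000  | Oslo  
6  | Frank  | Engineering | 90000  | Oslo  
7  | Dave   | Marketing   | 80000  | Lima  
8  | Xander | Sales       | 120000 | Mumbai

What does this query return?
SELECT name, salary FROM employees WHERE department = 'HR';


Filtering: department = 'HR'
Matching rows: 1

1 rows:
Sam, 120000


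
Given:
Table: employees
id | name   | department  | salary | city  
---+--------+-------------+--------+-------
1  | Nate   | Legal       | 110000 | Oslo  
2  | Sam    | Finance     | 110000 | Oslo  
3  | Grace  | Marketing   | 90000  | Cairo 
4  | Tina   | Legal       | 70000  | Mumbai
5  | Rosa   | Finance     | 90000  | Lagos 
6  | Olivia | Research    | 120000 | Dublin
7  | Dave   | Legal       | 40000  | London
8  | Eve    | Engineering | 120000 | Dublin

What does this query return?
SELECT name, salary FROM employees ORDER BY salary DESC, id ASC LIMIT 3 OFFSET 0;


Sort by salary DESC (id ASC tiebreak), then skip 0 and take 3
Rows 1 through 3

3 rows:
Olivia, 120000
Eve, 120000
Nate, 110000


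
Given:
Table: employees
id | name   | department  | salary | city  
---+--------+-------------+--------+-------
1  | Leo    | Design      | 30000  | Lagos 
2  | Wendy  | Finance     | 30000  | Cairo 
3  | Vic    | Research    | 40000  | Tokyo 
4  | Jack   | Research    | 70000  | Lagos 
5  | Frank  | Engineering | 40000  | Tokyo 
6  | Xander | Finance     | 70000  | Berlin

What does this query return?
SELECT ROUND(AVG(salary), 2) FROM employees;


SUM(salary) = 280000
COUNT = 6
ROUND(AVG, 2) = ROUND(280000 / 6, 2) = 46666.67

46666.67


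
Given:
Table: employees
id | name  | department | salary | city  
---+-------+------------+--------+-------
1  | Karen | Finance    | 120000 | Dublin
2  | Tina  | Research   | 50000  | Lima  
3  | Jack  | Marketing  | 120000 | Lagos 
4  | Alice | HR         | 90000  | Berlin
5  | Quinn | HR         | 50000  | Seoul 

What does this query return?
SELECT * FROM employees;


SELECT * returns all 5 rows with all columns

5 rows:
1, Karen, Finance, 120000, Dublin
2, Tina, Research, 50000, Lima
3, Jack, Marketing, 120000, Lagos
4, Alice, HR, 90000, Berlin
5, Quinn, HR, 50000, Seoul


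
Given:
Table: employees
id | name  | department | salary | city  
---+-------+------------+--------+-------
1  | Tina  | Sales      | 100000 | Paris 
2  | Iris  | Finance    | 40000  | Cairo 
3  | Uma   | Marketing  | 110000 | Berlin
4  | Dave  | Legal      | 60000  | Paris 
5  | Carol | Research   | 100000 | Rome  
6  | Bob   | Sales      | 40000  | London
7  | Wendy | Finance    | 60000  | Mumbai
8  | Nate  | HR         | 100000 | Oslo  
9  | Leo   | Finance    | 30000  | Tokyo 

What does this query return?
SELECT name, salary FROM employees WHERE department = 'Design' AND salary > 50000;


Filtering: department = 'Design' AND salary > 50000
Matching: 0 rows

Empty result set (0 rows)


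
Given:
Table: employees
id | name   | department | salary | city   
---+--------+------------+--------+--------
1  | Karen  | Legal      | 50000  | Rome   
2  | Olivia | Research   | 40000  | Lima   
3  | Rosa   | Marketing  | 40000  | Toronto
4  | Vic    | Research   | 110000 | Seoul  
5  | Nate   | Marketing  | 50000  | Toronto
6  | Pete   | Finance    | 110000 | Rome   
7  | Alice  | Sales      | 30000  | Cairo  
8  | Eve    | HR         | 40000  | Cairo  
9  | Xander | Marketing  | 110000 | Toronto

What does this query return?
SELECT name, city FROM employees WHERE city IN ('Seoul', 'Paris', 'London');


Filtering: city IN ('Seoul', 'Paris', 'London')
Matching: 1 rows

1 rows:
Vic, Seoul


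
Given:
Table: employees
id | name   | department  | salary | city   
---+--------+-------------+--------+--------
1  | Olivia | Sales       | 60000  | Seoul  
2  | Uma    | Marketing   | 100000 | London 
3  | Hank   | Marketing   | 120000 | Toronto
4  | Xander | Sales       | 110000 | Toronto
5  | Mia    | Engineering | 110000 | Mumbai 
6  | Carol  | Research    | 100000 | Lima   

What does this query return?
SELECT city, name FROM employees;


Projecting columns: city, name

6 rows:
Seoul, Olivia
London, Uma
Toronto, Hank
Toronto, Xander
Mumbai, Mia
Lima, Carol


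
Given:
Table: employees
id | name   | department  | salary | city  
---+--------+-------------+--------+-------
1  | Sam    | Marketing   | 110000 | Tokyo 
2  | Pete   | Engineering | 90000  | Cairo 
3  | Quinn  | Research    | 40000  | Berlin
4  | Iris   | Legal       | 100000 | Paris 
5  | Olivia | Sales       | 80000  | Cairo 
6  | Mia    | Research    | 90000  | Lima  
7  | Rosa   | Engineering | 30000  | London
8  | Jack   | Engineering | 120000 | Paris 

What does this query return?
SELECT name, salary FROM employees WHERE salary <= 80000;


Filtering: salary <= 80000
Matching: 3 rows

3 rows:
Quinn, 40000
Olivia, 80000
Rosa, 30000


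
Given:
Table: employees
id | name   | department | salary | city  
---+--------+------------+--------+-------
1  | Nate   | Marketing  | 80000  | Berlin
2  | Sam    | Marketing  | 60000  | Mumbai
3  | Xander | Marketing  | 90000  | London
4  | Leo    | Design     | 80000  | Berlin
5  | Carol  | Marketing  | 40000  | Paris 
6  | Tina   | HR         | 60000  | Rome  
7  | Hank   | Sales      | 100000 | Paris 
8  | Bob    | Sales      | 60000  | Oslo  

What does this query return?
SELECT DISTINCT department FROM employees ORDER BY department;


All 'department' values (row order): Marketing, Marketing, Marketing, Design, Marketing, HR, Sales, Sales
Removing duplicates leaves 4 unique value(s).

4 values:
Design
HR
Marketing
Sales


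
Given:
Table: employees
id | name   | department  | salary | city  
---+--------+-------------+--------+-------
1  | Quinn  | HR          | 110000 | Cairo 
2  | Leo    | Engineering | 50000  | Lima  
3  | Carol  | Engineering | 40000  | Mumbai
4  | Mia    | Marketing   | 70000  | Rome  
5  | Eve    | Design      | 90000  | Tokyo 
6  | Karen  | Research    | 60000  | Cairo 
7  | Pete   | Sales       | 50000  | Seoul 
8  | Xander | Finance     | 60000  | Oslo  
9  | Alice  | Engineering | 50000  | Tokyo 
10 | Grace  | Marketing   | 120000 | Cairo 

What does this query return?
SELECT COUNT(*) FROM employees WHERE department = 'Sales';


Counting rows where department = 'Sales'
  Pete -> MATCH


1


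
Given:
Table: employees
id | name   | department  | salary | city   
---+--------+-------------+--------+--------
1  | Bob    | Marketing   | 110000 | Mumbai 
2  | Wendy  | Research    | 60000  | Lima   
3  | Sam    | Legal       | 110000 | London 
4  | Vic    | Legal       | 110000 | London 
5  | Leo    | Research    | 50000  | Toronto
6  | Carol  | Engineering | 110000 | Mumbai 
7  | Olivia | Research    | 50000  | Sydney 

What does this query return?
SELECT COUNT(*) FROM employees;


COUNT(*) counts all rows

7


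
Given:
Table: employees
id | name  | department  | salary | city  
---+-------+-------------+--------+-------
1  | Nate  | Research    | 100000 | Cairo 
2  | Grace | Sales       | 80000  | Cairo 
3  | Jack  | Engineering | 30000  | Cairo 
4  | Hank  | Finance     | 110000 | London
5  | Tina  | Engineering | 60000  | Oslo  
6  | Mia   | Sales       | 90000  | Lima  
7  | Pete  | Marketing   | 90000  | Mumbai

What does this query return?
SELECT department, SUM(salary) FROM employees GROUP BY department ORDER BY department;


Summing salary within each department:
  Engineering: 30000 + 60000 = 90000
  Finance: 110000 = 110000
  Marketing: 90000 = 90000
  Research: 100000 = 100000
  Sales: 80000 + 90000 = 170000


5 groups:
Engineering, 90000
Finance, 110000
Marketing, 90000
Research, 100000
Sales, 170000


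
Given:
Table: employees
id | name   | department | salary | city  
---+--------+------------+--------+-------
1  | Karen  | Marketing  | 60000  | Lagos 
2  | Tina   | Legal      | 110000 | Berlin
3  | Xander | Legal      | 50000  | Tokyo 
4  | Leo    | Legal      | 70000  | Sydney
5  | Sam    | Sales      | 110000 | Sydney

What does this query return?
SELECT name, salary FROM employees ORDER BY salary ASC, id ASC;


Sorting by salary ASC, then id ASC for ties

5 rows:
Xander, 50000
Karen, 60000
Leo, 70000
Tina, 110000
Sam, 110000


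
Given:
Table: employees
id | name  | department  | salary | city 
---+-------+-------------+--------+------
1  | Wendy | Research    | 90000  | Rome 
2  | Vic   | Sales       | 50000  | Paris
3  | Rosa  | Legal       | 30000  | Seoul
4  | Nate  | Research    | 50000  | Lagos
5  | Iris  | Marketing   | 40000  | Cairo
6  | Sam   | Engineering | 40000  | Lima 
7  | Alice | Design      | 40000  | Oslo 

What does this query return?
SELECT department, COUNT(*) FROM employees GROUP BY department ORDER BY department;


Assigning each row to its department group:
  Wendy -> Research
  Vic -> Sales
  Rosa -> Legal
  Nate -> Research
  Iris -> Marketing
  Sam -> Engineering
  Alice -> Design


6 groups:
Design, 1
Engineering, 1
Legal, 1
Marketing, 1
Research, 2
Sales, 1


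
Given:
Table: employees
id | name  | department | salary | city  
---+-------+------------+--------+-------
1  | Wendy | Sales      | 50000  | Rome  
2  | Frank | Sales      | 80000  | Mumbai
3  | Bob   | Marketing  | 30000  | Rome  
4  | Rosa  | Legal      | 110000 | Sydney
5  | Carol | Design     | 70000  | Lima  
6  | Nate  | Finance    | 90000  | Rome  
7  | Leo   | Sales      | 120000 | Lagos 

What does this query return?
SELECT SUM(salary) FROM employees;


SUM(salary) = 50000 + 80000 + 30000 + 110000 + 70000 + 90000 + 120000 = 550000

550000


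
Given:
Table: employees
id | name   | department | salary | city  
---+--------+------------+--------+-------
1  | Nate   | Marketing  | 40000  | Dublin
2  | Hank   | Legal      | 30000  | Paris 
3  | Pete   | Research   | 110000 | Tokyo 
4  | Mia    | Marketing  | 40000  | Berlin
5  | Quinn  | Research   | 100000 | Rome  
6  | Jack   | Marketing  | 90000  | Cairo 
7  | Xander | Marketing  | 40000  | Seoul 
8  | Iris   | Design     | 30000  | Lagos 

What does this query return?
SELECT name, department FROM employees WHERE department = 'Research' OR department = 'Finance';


Filtering: department = 'Research' OR 'Finance'
Matching: 2 rows

2 rows:
Pete, Research
Quinn, Research


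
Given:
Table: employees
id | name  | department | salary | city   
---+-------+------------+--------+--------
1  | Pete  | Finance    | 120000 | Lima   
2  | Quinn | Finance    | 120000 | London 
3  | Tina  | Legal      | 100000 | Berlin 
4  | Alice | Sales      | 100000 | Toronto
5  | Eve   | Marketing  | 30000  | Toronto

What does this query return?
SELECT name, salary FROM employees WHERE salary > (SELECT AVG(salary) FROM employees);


Subquery: AVG(salary) = 94000.0
Filtering: salary > 94000.0
  Pete (120000) -> MATCH
  Quinn (120000) -> MATCH
  Tina (100000) -> MATCH
  Alice (100000) -> MATCH


4 rows:
Pete, 120000
Quinn, 120000
Tina, 100000
Alice, 100000


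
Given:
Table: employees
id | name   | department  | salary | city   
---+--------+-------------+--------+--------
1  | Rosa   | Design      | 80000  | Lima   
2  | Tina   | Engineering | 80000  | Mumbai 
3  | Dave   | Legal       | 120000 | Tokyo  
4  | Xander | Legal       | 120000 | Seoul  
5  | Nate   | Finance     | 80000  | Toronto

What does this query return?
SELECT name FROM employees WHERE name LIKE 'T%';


LIKE 'T%' matches names starting with 'T'
Matching: 1

1 rows:
Tina


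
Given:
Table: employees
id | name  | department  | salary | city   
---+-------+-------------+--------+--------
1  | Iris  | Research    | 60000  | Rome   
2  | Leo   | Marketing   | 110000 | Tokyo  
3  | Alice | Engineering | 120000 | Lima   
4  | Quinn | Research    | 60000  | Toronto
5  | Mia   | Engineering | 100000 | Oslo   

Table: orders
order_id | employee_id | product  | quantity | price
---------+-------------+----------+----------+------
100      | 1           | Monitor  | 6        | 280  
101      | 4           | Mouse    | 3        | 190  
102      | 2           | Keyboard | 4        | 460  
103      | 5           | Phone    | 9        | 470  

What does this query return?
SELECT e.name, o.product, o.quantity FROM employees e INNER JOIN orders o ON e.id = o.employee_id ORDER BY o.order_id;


Joining employees.id = orders.employee_id:
  employee Iris (id=1) -> order Monitor
  employee Quinn (id=4) -> order Mouse
  employee Leo (id=2) -> order Keyboard
  employee Mia (id=5) -> order Phone


4 rows:
Iris, Monitor, 6
Quinn, Mouse, 3
Leo, Keyboard, 4
Mia, Phone, 9


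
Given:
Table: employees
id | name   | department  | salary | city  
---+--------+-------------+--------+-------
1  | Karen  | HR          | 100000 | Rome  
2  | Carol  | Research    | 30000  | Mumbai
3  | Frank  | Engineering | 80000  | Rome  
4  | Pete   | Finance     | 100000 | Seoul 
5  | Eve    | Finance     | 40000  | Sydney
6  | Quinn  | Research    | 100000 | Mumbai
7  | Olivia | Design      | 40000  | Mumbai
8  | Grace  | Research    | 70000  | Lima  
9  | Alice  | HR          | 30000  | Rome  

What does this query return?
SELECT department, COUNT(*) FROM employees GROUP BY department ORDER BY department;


Assigning each row to its department group:
  Karen -> HR
  Carol -> Research
  Frank -> Engineering
  Pete -> Finance
  Eve -> Finance
  Quinn -> Research
  Olivia -> Design
  Grace -> Research
  Alice -> HR


5 groups:
Design, 1
Engineering, 1
Finance, 2
HR, 2
Research, 3


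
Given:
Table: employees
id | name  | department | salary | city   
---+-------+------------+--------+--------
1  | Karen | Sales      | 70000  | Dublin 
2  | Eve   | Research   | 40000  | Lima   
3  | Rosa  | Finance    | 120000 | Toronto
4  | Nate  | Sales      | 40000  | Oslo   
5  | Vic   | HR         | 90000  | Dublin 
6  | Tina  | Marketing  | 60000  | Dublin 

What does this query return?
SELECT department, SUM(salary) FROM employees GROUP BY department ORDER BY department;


Summing salary within each department:
  Finance: 120000 = 120000
  HR: 90000 = 90000
  Marketing: 60000 = 60000
  Research: 40000 = 40000
  Sales: 70000 + 40000 = 110000


5 groups:
Finance, 120000
HR, 90000
Marketing, 60000
Research, 40000
Sales, 110000


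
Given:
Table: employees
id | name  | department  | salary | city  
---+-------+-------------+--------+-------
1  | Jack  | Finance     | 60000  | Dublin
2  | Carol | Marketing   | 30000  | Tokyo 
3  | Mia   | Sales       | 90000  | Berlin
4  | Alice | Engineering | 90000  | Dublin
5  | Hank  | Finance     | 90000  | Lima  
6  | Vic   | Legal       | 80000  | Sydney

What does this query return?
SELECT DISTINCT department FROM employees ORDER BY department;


All 'department' values (row order): Finance, Marketing, Sales, Engineering, Finance, Legal
Removing duplicates leaves 5 unique value(s).

5 values:
Engineering
Finance
Legal
Marketing
Sales


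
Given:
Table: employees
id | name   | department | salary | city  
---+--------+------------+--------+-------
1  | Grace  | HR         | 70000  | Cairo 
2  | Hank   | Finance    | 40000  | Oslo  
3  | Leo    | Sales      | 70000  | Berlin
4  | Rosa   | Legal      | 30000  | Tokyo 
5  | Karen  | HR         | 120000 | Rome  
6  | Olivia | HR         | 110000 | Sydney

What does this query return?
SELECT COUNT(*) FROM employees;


COUNT(*) counts all rows

6


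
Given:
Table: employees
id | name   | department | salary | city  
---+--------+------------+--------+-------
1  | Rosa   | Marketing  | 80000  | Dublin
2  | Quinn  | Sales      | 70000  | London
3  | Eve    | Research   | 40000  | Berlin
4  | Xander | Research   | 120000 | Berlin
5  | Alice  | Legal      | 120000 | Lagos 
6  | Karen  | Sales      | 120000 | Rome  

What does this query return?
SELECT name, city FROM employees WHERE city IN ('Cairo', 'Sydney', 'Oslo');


Filtering: city IN ('Cairo', 'Sydney', 'Oslo')
Matching: 0 rows

Empty result set (0 rows)


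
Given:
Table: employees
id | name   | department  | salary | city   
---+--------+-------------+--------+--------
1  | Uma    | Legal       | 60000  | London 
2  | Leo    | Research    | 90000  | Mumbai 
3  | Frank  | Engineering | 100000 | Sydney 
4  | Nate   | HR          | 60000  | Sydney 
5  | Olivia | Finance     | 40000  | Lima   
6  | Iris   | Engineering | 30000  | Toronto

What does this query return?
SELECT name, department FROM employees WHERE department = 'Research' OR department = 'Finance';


Filtering: department = 'Research' OR 'Finance'
Matching: 2 rows

2 rows:
Leo, Research
Olivia, Finance


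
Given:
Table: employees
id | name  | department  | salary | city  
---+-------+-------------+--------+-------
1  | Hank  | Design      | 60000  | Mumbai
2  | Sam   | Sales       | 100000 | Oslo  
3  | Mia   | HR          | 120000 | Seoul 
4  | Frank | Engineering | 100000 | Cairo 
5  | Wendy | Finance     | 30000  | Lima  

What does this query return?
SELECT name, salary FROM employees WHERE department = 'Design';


Filtering: department = 'Design'
Matching rows: 1

1 rows:
Hank, 60000


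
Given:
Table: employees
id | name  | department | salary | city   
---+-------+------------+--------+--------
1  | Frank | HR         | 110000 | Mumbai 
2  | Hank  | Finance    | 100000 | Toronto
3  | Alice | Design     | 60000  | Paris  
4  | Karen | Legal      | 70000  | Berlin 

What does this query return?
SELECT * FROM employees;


SELECT * returns all 4 rows with all columns

4 rows:
1, Frank, HR, 110000, Mumbai
2, Hank, Finance, 100000, Toronto
3, Alice, Design, 60000, Paris
4, Karen, Legal, 70000, Berlin


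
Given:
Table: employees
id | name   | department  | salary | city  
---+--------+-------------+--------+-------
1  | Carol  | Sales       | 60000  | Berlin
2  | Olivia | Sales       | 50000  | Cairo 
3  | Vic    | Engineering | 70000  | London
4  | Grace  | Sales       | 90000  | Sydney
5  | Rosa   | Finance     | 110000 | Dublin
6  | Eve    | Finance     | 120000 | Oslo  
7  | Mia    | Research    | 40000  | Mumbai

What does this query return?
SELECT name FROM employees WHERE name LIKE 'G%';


LIKE 'G%' matches names starting with 'G'
Matching: 1

1 rows:
Grace


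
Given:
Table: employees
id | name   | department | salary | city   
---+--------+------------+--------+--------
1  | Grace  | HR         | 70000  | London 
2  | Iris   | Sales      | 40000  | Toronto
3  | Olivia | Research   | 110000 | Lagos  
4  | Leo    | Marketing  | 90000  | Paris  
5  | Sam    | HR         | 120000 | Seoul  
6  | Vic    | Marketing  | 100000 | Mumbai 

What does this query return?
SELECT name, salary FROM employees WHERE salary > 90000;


Filtering: salary > 90000
Matching: 3 rows

3 rows:
Olivia, 110000
Sam, 120000
Vic, 100000


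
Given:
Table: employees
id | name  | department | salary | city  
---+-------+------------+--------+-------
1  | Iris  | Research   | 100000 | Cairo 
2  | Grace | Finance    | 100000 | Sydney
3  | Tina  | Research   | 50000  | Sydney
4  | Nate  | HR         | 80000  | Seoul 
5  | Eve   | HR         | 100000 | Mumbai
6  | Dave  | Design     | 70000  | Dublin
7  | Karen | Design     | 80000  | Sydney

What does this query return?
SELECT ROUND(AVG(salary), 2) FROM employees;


SUM(salary) = 580000
COUNT = 7
ROUND(AVG, 2) = ROUND(580000 / 7, 2) = 82857.14

82857.14


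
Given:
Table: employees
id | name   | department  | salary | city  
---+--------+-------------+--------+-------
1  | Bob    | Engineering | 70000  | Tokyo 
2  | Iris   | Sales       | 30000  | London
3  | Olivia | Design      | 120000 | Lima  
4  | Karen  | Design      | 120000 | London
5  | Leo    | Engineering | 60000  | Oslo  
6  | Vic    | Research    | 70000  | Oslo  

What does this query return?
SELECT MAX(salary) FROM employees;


Salaries: 70000, 30000, 120000, 120000, 60000, 70000
MAX = 120000

120000


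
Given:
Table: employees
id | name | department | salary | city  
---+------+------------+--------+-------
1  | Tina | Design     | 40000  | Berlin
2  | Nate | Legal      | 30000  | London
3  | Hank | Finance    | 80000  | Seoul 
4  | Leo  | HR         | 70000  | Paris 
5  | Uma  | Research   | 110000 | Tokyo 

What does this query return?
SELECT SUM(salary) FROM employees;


SUM(salary) = 40000 + 30000 + 80000 + 70000 + 110000 = 330000

330000


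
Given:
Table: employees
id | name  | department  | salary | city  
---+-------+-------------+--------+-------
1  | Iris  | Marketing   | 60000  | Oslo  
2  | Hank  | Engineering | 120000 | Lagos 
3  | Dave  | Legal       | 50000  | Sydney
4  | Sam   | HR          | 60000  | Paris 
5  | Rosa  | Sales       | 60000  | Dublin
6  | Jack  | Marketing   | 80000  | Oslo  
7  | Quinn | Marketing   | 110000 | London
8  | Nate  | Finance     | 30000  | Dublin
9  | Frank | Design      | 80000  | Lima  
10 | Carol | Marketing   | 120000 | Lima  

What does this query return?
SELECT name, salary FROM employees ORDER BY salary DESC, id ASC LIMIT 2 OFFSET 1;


Sort by salary DESC (id ASC tiebreak), then skip 1 and take 2
Rows 2 through 3

2 rows:
Carol, 120000
Quinn, 110000


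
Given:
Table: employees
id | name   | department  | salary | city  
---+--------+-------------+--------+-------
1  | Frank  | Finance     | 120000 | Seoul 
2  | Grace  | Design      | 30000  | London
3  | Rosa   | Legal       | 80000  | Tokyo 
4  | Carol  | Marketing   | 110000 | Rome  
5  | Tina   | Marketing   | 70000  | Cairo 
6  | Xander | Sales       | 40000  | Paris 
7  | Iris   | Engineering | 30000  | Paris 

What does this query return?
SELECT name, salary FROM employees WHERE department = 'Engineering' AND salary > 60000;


Filtering: department = 'Engineering' AND salary > 60000
Matching: 0 rows

Empty result set (0 rows)


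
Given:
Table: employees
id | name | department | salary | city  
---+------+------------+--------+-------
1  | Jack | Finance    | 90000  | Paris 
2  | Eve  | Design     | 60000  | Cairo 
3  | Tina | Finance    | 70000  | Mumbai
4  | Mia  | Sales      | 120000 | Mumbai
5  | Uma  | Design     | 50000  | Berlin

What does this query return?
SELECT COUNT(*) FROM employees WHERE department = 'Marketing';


Counting rows where department = 'Marketing'


0


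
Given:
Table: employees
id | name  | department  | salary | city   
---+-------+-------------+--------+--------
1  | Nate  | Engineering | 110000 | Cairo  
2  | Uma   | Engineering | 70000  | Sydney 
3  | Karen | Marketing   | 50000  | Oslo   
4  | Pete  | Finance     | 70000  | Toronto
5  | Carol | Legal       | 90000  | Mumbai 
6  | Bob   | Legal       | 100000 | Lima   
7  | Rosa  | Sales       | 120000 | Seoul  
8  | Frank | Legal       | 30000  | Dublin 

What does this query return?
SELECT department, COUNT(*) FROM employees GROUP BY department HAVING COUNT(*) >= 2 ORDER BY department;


Groups with count >= 2:
  Engineering: 2 -> PASS
  Legal: 3 -> PASS
  Finance: 1 -> filtered out
  Marketing: 1 -> filtered out
  Sales: 1 -> filtered out


2 groups:
Engineering, 2
Legal, 3


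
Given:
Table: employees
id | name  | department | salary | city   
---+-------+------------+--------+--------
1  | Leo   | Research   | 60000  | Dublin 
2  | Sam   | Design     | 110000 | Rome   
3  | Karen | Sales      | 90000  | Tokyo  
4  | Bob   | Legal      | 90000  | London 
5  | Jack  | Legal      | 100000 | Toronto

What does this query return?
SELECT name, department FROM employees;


Projecting columns: name, department

5 rows:
Leo, Research
Sam, Design
Karen, Sales
Bob, Legal
Jack, Legal


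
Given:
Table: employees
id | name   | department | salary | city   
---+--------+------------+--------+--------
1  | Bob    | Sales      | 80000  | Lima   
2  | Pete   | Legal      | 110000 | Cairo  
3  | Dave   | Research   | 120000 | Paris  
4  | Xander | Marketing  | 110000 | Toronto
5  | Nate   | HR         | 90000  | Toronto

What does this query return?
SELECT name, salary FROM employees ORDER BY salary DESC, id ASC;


Sorting by salary DESC, then id ASC for ties

5 rows:
Dave, 120000
Pete, 110000
Xander, 110000
Nate, 90000
Bob, 80000
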